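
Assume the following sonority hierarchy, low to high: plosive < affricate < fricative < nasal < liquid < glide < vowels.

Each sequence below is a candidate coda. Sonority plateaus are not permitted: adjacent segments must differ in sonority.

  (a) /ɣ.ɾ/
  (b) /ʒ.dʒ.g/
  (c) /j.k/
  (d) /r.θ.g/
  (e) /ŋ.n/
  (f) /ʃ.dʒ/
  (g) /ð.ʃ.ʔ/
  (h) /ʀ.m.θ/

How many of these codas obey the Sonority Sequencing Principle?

(a) /ɣ.ɾ/: profile 3-5 — violates.
(b) /ʒ.dʒ.g/: profile 3-2-1 — obeys.
(c) /j.k/: profile 6-1 — obeys.
(d) /r.θ.g/: profile 5-3-1 — obeys.
(e) /ŋ.n/: profile 4-4 — violates.
(f) /ʃ.dʒ/: profile 3-2 — obeys.
(g) /ð.ʃ.ʔ/: profile 3-3-1 — violates.
(h) /ʀ.m.θ/: profile 5-4-3 — obeys.

5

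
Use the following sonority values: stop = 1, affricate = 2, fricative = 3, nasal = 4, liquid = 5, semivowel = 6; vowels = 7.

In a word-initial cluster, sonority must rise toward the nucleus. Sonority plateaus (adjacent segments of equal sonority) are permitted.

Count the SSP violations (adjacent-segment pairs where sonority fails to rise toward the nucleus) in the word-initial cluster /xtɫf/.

2

/x/ is a fricative (sonority 3).
/t/ is a stop (sonority 1).
/ɫ/ is a liquid (sonority 5).
/f/ is a fricative (sonority 3).
/x/→/t/: 3→1 (does not rise) — violation.
/t/→/ɫ/: 1→5 (rises) — ok.
/ɫ/→/f/: 5→3 (does not rise) — violation.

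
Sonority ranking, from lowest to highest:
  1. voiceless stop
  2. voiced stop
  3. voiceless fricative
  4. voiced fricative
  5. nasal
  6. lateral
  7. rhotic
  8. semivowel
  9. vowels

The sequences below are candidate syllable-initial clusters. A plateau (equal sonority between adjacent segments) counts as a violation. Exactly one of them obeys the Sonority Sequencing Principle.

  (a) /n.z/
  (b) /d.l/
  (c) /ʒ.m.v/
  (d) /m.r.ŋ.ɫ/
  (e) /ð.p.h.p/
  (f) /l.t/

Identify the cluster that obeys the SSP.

b

(a) /n.z/: profile 5-4 — violates.
(b) /d.l/: profile 2-6 — obeys.
(c) /ʒ.m.v/: profile 4-5-4 — violates.
(d) /m.r.ŋ.ɫ/: profile 5-7-5-6 — violates.
(e) /ð.p.h.p/: profile 4-1-3-1 — violates.
(f) /l.t/: profile 6-1 — violates.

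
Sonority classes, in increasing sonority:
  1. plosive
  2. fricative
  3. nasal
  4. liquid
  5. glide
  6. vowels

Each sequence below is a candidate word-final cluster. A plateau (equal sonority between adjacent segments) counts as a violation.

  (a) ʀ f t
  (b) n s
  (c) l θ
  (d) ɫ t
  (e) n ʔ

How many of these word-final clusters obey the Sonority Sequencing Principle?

(a) sonority 4-2-1: well-formed.
(b) sonority 3-2: well-formed.
(c) sonority 4-2: well-formed.
(d) sonority 4-1: well-formed.
(e) sonority 3-1: well-formed.

5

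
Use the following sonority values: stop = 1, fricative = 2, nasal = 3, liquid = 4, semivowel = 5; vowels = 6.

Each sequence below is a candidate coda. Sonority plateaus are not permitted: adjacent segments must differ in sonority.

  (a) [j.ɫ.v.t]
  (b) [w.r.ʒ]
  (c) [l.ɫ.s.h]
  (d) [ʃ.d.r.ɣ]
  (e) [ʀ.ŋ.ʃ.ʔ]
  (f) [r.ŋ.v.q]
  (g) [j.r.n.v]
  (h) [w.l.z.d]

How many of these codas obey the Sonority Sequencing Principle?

6

(a) sonority 5-4-2-1: well-formed.
(b) sonority 5-4-2: well-formed.
(c) sonority 4-4-2-2: ill-formed.
(d) sonority 2-1-4-2: ill-formed.
(e) sonority 4-3-2-1: well-formed.
(f) sonority 4-3-2-1: well-formed.
(g) sonority 5-4-3-2: well-formed.
(h) sonority 5-4-2-1: well-formed.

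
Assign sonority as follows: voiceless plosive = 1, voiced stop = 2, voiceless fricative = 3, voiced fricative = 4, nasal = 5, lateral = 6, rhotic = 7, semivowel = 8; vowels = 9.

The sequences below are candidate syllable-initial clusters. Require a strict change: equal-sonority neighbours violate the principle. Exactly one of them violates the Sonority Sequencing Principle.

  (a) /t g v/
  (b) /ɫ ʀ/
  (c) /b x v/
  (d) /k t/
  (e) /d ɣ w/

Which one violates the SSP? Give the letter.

d

(a) 1-2-4 → obeys
(b) 6-7 → obeys
(c) 2-3-4 → obeys
(d) 1-1 → violates
(e) 2-4-8 → obeys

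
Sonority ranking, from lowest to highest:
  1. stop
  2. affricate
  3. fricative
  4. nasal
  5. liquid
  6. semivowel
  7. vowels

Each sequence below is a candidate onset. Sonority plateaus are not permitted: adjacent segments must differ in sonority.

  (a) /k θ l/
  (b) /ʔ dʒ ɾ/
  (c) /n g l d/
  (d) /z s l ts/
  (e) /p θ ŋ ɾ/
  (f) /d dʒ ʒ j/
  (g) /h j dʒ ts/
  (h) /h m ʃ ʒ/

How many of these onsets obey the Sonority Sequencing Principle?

4

(a) 1-3-5 → obeys
(b) 1-2-5 → obeys
(c) 4-1-5-1 → violates
(d) 3-3-5-2 → violates
(e) 1-3-4-5 → obeys
(f) 1-2-3-6 → obeys
(g) 3-6-2-2 → violates
(h) 3-4-3-3 → violates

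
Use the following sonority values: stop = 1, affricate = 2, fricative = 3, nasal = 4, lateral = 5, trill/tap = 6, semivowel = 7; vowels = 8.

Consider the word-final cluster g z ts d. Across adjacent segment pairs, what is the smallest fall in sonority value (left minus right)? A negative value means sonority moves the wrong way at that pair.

/g/ — stop, sonority 1.
/z/ — fricative, sonority 3.
/ts/ — affricate, sonority 2.
/d/ — stop, sonority 1.
/g/→/z/: change -2.
/z/→/ts/: change +1.
/ts/→/d/: change +1.
Minimum = -2.

-2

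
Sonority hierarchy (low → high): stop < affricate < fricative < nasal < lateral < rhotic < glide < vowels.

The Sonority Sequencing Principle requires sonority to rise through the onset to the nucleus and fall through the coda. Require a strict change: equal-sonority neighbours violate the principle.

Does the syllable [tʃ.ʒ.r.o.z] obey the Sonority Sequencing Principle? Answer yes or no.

yes

Onset: /tʃ/ is an affricate (sonority 2), /ʒ/ is a fricative (sonority 3), /r/ is a rhotic (sonority 6); then the nucleus /o/ (sonority 8).
Onset profile 2-3-6-8 — rises to the nucleus.
Coda: /z/ is a fricative (sonority 3).
Coda profile 8-3 — falls from the nucleus.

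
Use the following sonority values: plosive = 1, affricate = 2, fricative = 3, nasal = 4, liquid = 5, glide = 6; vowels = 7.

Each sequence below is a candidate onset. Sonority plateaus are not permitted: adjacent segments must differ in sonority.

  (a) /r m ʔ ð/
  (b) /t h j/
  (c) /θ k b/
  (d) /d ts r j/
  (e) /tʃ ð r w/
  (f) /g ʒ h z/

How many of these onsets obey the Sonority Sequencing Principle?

(a) sonority 5-4-1-3: ill-formed.
(b) sonority 1-3-6: well-formed.
(c) sonority 3-1-1: ill-formed.
(d) sonority 1-2-5-6: well-formed.
(e) sonority 2-3-5-6: well-formed.
(f) sonority 1-3-3-3: ill-formed.

3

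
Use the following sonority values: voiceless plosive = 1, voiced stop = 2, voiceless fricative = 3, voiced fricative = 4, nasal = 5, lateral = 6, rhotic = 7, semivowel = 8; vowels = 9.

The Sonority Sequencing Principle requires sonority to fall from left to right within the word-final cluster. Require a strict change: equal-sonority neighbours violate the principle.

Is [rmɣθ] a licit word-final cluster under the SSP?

/r/ is a rhotic (sonority 7).
/m/ is a nasal (sonority 5).
/ɣ/ is a voiced fricative (sonority 4).
/θ/ is a voiceless fricative (sonority 3).
The profile 7-5-4-3 strictly falls, so the word-final cluster satisfies the SSP.

yes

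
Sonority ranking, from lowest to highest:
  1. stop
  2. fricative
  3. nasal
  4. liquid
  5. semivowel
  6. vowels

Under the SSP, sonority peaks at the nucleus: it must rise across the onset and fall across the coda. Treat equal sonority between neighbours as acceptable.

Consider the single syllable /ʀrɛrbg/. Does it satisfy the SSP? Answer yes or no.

yes

Onset: /ʀ/ is a liquid (sonority 4), /r/ is a liquid (sonority 4); then the nucleus /ɛ/ (sonority 6).
Onset profile 4-4-6 — rises to the nucleus.
Coda: /r/ is a liquid (sonority 4), /b/ is a stop (sonority 1), /g/ is a stop (sonority 1).
Coda profile 6-4-1-1 — falls from the nucleus.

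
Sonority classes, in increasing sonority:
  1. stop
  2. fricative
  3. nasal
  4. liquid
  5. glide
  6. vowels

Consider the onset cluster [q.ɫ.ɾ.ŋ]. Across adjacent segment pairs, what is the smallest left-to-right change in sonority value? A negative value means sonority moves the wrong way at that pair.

/q/: stop = 1.
/ɫ/: liquid = 4.
/ɾ/: liquid = 4.
/ŋ/: nasal = 3.
/q/→/ɫ/: change +3.
/ɫ/→/ɾ/: change +0.
/ɾ/→/ŋ/: change -1.
Minimum = -1.

-1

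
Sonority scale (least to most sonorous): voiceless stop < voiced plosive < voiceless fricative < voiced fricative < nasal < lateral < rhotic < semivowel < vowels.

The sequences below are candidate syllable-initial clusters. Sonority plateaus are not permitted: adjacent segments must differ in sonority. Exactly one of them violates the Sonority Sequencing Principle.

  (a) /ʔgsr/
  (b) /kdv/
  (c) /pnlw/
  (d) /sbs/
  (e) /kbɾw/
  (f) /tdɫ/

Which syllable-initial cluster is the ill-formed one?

d

(a) sonority 1-2-3-7: well-formed.
(b) sonority 1-2-4: well-formed.
(c) sonority 1-5-6-8: well-formed.
(d) sonority 3-2-3: ill-formed.
(e) sonority 1-2-7-8: well-formed.
(f) sonority 1-2-6: well-formed.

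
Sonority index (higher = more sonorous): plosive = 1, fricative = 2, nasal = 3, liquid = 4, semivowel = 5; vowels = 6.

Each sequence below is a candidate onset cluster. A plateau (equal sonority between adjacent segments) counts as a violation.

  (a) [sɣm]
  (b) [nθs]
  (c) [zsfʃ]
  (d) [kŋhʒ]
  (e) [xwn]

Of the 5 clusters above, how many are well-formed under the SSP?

(a) sonority 2-2-3: ill-formed.
(b) sonority 3-2-2: ill-formed.
(c) sonority 2-2-2-2: ill-formed.
(d) sonority 1-3-2-2: ill-formed.
(e) sonority 2-5-3: ill-formed.

0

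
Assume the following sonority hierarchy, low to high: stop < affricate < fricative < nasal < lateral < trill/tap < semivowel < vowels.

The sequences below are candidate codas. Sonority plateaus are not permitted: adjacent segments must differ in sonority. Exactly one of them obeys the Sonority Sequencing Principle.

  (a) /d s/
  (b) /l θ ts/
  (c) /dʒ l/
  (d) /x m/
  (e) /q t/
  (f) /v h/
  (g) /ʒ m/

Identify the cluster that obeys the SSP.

(a) /d s/: profile 1-3 — violates.
(b) /l θ ts/: profile 5-3-2 — obeys.
(c) /dʒ l/: profile 2-5 — violates.
(d) /x m/: profile 3-4 — violates.
(e) /q t/: profile 1-1 — violates.
(f) /v h/: profile 3-3 — violates.
(g) /ʒ m/: profile 3-4 — violates.

b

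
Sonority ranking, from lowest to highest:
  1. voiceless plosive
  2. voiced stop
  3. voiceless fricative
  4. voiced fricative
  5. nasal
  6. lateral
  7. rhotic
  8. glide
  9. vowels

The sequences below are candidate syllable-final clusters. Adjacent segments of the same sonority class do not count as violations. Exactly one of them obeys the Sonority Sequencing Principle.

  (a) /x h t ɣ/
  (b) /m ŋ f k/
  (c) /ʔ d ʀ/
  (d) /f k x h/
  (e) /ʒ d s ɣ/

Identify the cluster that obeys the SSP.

b

(a) sonority 3-3-1-4: ill-formed.
(b) sonority 5-5-3-1: well-formed.
(c) sonority 1-2-7: ill-formed.
(d) sonority 3-1-3-3: ill-formed.
(e) sonority 4-2-3-4: ill-formed.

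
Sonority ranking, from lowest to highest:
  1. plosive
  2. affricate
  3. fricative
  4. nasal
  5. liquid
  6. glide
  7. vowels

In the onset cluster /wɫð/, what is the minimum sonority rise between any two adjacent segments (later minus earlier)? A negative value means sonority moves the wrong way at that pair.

/w/ — glide, sonority 6.
/ɫ/ — liquid, sonority 5.
/ð/ — fricative, sonority 3.
/w/→/ɫ/: change -1.
/ɫ/→/ð/: change -2.
Minimum = -2.

-2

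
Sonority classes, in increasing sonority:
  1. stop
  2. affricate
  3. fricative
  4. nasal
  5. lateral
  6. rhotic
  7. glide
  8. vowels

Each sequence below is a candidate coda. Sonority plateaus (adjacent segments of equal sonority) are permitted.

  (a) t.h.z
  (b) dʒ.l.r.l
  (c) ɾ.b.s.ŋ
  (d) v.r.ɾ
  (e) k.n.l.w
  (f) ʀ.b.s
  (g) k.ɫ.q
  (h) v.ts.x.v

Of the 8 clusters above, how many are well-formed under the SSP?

(a) t.h.z: profile 1-3-3 — violates.
(b) dʒ.l.r.l: profile 2-5-6-5 — violates.
(c) ɾ.b.s.ŋ: profile 6-1-3-4 — violates.
(d) v.r.ɾ: profile 3-6-6 — violates.
(e) k.n.l.w: profile 1-4-5-7 — violates.
(f) ʀ.b.s: profile 6-1-3 — violates.
(g) k.ɫ.q: profile 1-5-1 — violates.
(h) v.ts.x.v: profile 3-2-3-3 — violates.

0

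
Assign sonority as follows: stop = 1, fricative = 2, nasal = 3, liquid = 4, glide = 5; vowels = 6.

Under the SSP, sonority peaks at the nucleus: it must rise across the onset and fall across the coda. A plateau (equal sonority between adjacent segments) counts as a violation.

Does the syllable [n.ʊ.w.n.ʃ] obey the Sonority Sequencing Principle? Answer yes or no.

yes

Onset: /n/ is a nasal (sonority 3); then the nucleus /ʊ/ (sonority 6).
Onset profile 3-6 — rises to the nucleus.
Coda: /w/ is a glide (sonority 5), /n/ is a nasal (sonority 3), /ʃ/ is a fricative (sonority 2).
Coda profile 6-5-3-2 — falls from the nucleus.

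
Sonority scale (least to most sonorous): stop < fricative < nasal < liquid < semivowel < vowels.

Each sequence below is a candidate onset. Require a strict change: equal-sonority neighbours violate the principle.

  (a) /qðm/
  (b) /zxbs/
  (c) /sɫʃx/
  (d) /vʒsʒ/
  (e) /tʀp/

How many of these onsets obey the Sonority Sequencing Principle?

(a) /qðm/: profile 1-2-3 — obeys.
(b) /zxbs/: profile 2-2-1-2 — violates.
(c) /sɫʃx/: profile 2-4-2-2 — violates.
(d) /vʒsʒ/: profile 2-2-2-2 — violates.
(e) /tʀp/: profile 1-4-1 — violates.

1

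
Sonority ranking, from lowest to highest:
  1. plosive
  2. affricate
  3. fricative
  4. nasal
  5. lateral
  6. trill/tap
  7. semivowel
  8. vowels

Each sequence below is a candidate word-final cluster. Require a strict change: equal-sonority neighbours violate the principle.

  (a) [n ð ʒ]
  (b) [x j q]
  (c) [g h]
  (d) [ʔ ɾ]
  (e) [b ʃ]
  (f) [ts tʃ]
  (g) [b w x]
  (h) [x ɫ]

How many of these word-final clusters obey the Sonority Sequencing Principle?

0

(a) [n ð ʒ]: profile 4-3-3 — violates.
(b) [x j q]: profile 3-7-1 — violates.
(c) [g h]: profile 1-3 — violates.
(d) [ʔ ɾ]: profile 1-6 — violates.
(e) [b ʃ]: profile 1-3 — violates.
(f) [ts tʃ]: profile 2-2 — violates.
(g) [b w x]: profile 1-7-3 — violates.
(h) [x ɫ]: profile 3-5 — violates.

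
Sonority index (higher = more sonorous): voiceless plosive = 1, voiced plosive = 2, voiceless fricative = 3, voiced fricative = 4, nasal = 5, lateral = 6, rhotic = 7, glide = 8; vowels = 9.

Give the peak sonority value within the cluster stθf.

3

/s/ — voiceless fricative, sonority 3.
/t/ — voiceless plosive, sonority 1.
/θ/ — voiceless fricative, sonority 3.
/f/ — voiceless fricative, sonority 3.
The maximum is 3.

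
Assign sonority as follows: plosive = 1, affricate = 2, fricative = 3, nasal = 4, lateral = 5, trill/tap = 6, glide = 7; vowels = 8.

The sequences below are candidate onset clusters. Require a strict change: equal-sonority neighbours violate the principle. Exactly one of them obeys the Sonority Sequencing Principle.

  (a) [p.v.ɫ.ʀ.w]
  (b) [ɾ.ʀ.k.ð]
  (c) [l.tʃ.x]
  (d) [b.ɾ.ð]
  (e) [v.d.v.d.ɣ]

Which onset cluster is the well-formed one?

a

(a) 1-3-5-6-7 → obeys
(b) 6-6-1-3 → violates
(c) 5-2-3 → violates
(d) 1-6-3 → violates
(e) 3-1-3-1-3 → violates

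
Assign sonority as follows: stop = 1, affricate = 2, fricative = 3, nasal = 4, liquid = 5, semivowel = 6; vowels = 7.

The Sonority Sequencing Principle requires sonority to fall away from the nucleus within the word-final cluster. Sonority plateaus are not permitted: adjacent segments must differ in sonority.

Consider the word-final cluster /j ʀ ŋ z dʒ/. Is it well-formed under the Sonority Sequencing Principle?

yes

/j/ — semivowel, sonority 6.
/ʀ/ — liquid, sonority 5.
/ŋ/ — nasal, sonority 4.
/z/ — fricative, sonority 3.
/dʒ/ — affricate, sonority 2.
The profile 6-5-4-3-2 strictly falls, so the word-final cluster satisfies the SSP.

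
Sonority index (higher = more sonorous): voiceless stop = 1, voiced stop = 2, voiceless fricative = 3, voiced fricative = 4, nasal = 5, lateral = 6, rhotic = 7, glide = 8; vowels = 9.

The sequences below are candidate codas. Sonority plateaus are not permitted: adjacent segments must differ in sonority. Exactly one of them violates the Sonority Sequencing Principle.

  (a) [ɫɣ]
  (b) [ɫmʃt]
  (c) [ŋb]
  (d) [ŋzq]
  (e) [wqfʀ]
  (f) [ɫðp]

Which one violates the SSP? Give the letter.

(a) [ɫɣ]: profile 6-4 — obeys.
(b) [ɫmʃt]: profile 6-5-3-1 — obeys.
(c) [ŋb]: profile 5-2 — obeys.
(d) [ŋzq]: profile 5-4-1 — obeys.
(e) [wqfʀ]: profile 8-1-3-7 — violates.
(f) [ɫðp]: profile 6-4-1 — obeys.

e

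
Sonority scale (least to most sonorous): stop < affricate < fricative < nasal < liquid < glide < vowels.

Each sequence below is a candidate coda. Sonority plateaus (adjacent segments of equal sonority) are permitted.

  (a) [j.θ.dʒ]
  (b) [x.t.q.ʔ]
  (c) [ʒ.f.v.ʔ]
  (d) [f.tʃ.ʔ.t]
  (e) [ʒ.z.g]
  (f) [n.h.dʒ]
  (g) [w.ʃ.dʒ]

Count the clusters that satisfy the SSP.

7

(a) sonority 6-3-2: well-formed.
(b) sonority 3-1-1-1: well-formed.
(c) sonority 3-3-3-1: well-formed.
(d) sonority 3-2-1-1: well-formed.
(e) sonority 3-3-1: well-formed.
(f) sonority 4-3-2: well-formed.
(g) sonority 6-3-2: well-formed.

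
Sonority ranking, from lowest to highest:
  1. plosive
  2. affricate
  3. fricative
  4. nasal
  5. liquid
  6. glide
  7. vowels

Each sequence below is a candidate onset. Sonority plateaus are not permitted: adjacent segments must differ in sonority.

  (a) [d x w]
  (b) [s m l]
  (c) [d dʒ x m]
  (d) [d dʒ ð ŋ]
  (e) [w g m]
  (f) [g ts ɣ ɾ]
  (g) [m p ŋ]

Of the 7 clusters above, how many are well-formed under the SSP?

5

(a) sonority 1-3-6: well-formed.
(b) sonority 3-4-5: well-formed.
(c) sonority 1-2-3-4: well-formed.
(d) sonority 1-2-3-4: well-formed.
(e) sonority 6-1-4: ill-formed.
(f) sonority 1-2-3-5: well-formed.
(g) sonority 4-1-4: ill-formed.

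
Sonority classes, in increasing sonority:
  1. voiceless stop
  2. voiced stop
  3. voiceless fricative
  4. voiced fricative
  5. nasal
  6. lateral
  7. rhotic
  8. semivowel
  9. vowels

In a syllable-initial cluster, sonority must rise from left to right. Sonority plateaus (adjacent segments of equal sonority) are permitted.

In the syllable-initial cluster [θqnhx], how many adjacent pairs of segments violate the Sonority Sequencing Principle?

/θ/ — voiceless fricative, sonority 3.
/q/ — voiceless stop, sonority 1.
/n/ — nasal, sonority 5.
/h/ — voiceless fricative, sonority 3.
/x/ — voiceless fricative, sonority 3.
/θ/→/q/: 3→1 (does not rise) — violation.
/q/→/n/: 1→5 (rises) — ok.
/n/→/h/: 5→3 (does not rise) — violation.
/h/→/x/: 3→3 (plateau, allowed) — ok.

2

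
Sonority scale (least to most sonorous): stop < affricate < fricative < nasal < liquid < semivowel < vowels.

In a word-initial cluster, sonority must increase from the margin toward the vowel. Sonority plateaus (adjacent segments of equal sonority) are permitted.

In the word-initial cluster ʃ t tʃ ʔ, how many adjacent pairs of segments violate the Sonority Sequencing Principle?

2

/ʃ/ is a fricative (sonority 3).
/t/ is a stop (sonority 1).
/tʃ/ is an affricate (sonority 2).
/ʔ/ is a stop (sonority 1).
/ʃ/→/t/: 3→1 (does not rise) — violation.
/t/→/tʃ/: 1→2 (rises) — ok.
/tʃ/→/ʔ/: 2→1 (does not rise) — violation.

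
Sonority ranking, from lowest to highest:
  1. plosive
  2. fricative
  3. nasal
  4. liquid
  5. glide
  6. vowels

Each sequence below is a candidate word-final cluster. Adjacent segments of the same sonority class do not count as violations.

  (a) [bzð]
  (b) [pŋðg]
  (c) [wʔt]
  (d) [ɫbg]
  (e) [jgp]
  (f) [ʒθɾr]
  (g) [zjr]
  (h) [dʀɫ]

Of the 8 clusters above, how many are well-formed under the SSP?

(a) sonority 1-2-2: ill-formed.
(b) sonority 1-3-2-1: ill-formed.
(c) sonority 5-1-1: well-formed.
(d) sonority 4-1-1: well-formed.
(e) sonority 5-1-1: well-formed.
(f) sonority 2-2-4-4: ill-formed.
(g) sonority 2-5-4: ill-formed.
(h) sonority 1-4-4: ill-formed.

3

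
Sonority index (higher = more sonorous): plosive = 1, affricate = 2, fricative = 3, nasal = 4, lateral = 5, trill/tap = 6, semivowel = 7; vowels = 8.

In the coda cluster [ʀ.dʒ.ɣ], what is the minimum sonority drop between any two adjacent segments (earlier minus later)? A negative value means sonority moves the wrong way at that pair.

/ʀ/: trill/tap = 6.
/dʒ/: affricate = 2.
/ɣ/: fricative = 3.
/ʀ/→/dʒ/: change +4.
/dʒ/→/ɣ/: change -1.
Minimum = -1.

-1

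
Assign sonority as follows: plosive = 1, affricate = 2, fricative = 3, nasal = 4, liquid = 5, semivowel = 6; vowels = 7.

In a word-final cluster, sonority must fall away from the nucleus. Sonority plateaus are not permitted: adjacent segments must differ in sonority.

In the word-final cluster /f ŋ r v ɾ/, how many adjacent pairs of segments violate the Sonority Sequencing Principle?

/f/ — fricative, sonority 3.
/ŋ/ — nasal, sonority 4.
/r/ — liquid, sonority 5.
/v/ — fricative, sonority 3.
/ɾ/ — liquid, sonority 5.
/f/→/ŋ/: 3→4 (does not fall) — violation.
/ŋ/→/r/: 4→5 (does not fall) — violation.
/r/→/v/: 5→3 (falls) — ok.
/v/→/ɾ/: 3→5 (does not fall) — violation.

3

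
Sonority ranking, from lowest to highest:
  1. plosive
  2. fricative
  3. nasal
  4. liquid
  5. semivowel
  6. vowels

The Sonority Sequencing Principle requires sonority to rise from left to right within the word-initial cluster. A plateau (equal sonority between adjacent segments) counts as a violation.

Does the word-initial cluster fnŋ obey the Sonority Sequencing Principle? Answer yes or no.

no

/f/ — fricative, sonority 2.
/n/ — nasal, sonority 3.
/ŋ/ — nasal, sonority 3.
The profile is 2-3-3. Between /n/ (3) and /ŋ/ (3) sonority does not rise, so the cluster violates the SSP.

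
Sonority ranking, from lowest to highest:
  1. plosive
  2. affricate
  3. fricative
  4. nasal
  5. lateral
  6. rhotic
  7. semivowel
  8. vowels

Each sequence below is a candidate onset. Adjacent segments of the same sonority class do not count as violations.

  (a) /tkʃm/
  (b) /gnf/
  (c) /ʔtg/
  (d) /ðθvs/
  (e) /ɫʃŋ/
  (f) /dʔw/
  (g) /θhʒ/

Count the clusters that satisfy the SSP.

(a) 1-1-3-4 → obeys
(b) 1-4-3 → violates
(c) 1-1-1 → obeys
(d) 3-3-3-3 → obeys
(e) 5-3-4 → violates
(f) 1-1-7 → obeys
(g) 3-3-3 → obeys

5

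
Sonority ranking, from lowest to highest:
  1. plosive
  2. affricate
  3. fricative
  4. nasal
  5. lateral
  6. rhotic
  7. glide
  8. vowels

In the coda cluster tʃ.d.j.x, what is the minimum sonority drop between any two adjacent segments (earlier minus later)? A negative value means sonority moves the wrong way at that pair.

-6

/tʃ/ — affricate, sonority 2.
/d/ — plosive, sonority 1.
/j/ — glide, sonority 7.
/x/ — fricative, sonority 3.
/tʃ/→/d/: change +1.
/d/→/j/: change -6.
/j/→/x/: change +4.
Minimum = -6.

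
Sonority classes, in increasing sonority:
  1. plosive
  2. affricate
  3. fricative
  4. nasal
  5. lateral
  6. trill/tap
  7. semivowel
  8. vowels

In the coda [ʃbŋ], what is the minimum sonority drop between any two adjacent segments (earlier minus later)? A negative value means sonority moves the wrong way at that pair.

-3

/ʃ/ is a fricative (sonority 3).
/b/ is a plosive (sonority 1).
/ŋ/ is a nasal (sonority 4).
/ʃ/→/b/: change +2.
/b/→/ŋ/: change -3.
Minimum = -3.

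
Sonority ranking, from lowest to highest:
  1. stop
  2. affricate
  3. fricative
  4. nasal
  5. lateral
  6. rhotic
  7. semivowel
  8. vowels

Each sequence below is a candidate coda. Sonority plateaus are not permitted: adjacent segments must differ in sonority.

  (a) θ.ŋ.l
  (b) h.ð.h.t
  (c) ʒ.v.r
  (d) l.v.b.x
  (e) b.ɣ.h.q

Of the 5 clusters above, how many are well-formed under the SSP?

0

(a) θ.ŋ.l: profile 3-4-5 — violates.
(b) h.ð.h.t: profile 3-3-3-1 — violates.
(c) ʒ.v.r: profile 3-3-6 — violates.
(d) l.v.b.x: profile 5-3-1-3 — violates.
(e) b.ɣ.h.q: profile 1-3-3-1 — violates.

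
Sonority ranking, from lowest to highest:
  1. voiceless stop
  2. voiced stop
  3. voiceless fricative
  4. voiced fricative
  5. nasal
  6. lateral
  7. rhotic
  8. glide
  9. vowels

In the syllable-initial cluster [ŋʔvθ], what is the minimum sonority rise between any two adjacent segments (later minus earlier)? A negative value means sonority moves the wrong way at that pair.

-4

/ŋ/: nasal = 5.
/ʔ/: voiceless stop = 1.
/v/: voiced fricative = 4.
/θ/: voiceless fricative = 3.
/ŋ/→/ʔ/: change -4.
/ʔ/→/v/: change +3.
/v/→/θ/: change -1.
Minimum = -4.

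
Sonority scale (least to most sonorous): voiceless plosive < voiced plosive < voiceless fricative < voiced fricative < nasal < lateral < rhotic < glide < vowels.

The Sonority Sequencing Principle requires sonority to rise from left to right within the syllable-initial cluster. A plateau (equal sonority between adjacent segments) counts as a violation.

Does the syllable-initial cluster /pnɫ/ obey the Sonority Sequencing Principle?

yes

/p/: voiceless plosive = 1.
/n/: nasal = 5.
/ɫ/: lateral = 6.
The profile 1-5-6 strictly rises, so the syllable-initial cluster satisfies the SSP.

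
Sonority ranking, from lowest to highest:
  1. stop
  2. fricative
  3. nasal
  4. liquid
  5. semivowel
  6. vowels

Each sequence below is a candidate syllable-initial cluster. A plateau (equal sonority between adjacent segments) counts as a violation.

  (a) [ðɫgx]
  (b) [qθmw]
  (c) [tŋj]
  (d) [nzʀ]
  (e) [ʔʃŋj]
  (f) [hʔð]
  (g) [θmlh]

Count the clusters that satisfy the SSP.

3

(a) [ðɫgx]: profile 2-4-1-2 — violates.
(b) [qθmw]: profile 1-2-3-5 — obeys.
(c) [tŋj]: profile 1-3-5 — obeys.
(d) [nzʀ]: profile 3-2-4 — violates.
(e) [ʔʃŋj]: profile 1-2-3-5 — obeys.
(f) [hʔð]: profile 2-1-2 — violates.
(g) [θmlh]: profile 2-3-4-2 — violates.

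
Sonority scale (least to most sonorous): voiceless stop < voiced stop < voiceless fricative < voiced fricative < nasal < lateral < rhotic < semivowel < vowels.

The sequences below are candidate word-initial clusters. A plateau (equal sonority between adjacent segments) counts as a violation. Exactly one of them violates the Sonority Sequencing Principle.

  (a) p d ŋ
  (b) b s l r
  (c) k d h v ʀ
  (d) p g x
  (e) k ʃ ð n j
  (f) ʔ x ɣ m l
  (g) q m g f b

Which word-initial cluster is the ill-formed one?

g

(a) p d ŋ: profile 1-2-5 — obeys.
(b) b s l r: profile 2-3-6-7 — obeys.
(c) k d h v ʀ: profile 1-2-3-4-7 — obeys.
(d) p g x: profile 1-2-3 — obeys.
(e) k ʃ ð n j: profile 1-3-4-5-8 — obeys.
(f) ʔ x ɣ m l: profile 1-3-4-5-6 — obeys.
(g) q m g f b: profile 1-5-2-3-2 — violates.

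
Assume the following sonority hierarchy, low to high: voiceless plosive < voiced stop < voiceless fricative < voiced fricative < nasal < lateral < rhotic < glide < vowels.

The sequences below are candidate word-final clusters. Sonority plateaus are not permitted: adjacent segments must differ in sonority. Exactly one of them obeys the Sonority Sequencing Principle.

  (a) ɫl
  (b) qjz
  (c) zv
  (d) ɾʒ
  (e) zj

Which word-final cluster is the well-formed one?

(a) 6-6 → violates
(b) 1-8-4 → violates
(c) 4-4 → violates
(d) 7-4 → obeys
(e) 4-8 → violates

d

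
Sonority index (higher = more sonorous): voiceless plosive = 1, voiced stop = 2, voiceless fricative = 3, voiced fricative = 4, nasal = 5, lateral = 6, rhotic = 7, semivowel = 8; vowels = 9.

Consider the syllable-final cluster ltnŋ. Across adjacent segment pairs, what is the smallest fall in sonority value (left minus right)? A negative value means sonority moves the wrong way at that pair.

-4

/l/: lateral = 6.
/t/: voiceless plosive = 1.
/n/: nasal = 5.
/ŋ/: nasal = 5.
/l/→/t/: change +5.
/t/→/n/: change -4.
/n/→/ŋ/: change +0.
Minimum = -4.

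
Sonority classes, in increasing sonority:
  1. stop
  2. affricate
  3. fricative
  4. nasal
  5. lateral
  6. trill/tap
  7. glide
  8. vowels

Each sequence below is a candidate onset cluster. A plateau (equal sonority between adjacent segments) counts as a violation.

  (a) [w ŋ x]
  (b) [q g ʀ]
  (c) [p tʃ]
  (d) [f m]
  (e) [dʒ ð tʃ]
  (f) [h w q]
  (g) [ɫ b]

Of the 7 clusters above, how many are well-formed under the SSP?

(a) sonority 7-4-3: ill-formed.
(b) sonority 1-1-6: ill-formed.
(c) sonority 1-2: well-formed.
(d) sonority 3-4: well-formed.
(e) sonority 2-3-2: ill-formed.
(f) sonority 3-7-1: ill-formed.
(g) sonority 5-1: ill-formed.

2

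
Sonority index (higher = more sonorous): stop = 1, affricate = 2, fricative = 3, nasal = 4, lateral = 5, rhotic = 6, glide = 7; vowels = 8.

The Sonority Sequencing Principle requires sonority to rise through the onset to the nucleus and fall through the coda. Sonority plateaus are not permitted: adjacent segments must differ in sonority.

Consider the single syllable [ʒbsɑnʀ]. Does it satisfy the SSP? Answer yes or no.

Onset: /ʒ/ is a fricative (sonority 3), /b/ is a stop (sonority 1), /s/ is a fricative (sonority 3); then the nucleus /ɑ/ (sonority 8).
Onset profile 3-1-3-8 — does not strictly rise throughout.
Coda: /n/ is a nasal (sonority 4), /ʀ/ is a rhotic (sonority 6).
Coda profile 8-4-6 — does not strictly fall throughout.

no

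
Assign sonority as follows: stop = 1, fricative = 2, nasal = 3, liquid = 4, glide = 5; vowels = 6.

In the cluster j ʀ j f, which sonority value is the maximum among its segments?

5

/j/ — glide, sonority 5.
/ʀ/ — liquid, sonority 4.
/j/ — glide, sonority 5.
/f/ — fricative, sonority 2.
The maximum is 5.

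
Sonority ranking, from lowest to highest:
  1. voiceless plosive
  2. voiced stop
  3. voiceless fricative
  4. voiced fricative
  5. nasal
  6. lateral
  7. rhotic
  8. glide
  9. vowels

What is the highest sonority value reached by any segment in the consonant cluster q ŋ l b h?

6

/q/ — voiceless plosive, sonority 1.
/ŋ/ — nasal, sonority 5.
/l/ — lateral, sonority 6.
/b/ — voiced stop, sonority 2.
/h/ — voiceless fricative, sonority 3.
The maximum is 6.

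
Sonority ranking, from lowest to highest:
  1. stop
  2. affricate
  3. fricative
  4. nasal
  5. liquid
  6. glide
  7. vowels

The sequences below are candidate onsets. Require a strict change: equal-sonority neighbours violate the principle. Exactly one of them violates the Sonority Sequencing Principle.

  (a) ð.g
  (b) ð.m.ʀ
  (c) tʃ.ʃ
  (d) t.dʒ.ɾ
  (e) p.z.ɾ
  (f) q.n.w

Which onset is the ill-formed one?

(a) sonority 3-1: ill-formed.
(b) sonority 3-4-5: well-formed.
(c) sonority 2-3: well-formed.
(d) sonority 1-2-5: well-formed.
(e) sonority 1-3-5: well-formed.
(f) sonority 1-4-6: well-formed.

a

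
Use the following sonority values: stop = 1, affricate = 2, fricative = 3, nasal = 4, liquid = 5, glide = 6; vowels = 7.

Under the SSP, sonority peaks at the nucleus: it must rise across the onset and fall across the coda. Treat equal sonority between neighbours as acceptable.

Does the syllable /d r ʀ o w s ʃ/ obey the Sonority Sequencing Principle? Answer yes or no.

yes

Onset: /d/ is a stop (sonority 1), /r/ is a liquid (sonority 5), /ʀ/ is a liquid (sonority 5); then the nucleus /o/ (sonority 7).
Onset profile 1-5-5-7 — rises to the nucleus.
Coda: /w/ is a glide (sonority 6), /s/ is a fricative (sonority 3), /ʃ/ is a fricative (sonority 3).
Coda profile 7-6-3-3 — falls from the nucleus.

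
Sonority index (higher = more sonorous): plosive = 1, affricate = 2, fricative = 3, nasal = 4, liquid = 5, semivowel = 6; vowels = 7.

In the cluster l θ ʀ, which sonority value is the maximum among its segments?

/l/ is a liquid (sonority 5).
/θ/ is a fricative (sonority 3).
/ʀ/ is a liquid (sonority 5).
The maximum is 5.

5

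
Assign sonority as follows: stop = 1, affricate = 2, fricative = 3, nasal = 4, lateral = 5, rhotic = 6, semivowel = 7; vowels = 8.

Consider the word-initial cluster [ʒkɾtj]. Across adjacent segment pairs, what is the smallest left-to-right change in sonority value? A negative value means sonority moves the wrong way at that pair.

/ʒ/ is a fricative (sonority 3).
/k/ is a stop (sonority 1).
/ɾ/ is a rhotic (sonority 6).
/t/ is a stop (sonority 1).
/j/ is a semivowel (sonority 7).
/ʒ/→/k/: change -2.
/k/→/ɾ/: change +5.
/ɾ/→/t/: change -5.
/t/→/j/: change +6.
Minimum = -5.

-5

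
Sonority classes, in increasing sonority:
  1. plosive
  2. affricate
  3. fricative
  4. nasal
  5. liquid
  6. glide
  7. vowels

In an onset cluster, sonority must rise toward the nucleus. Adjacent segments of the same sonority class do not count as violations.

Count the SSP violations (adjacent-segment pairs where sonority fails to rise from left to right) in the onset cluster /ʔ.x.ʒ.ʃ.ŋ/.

/ʔ/ is a plosive (sonority 1).
/x/ is a fricative (sonority 3).
/ʒ/ is a fricative (sonority 3).
/ʃ/ is a fricative (sonority 3).
/ŋ/ is a nasal (sonority 4).
/ʔ/→/x/: 1→3 (rises) — ok.
/x/→/ʒ/: 3→3 (plateau, allowed) — ok.
/ʒ/→/ʃ/: 3→3 (plateau, allowed) — ok.
/ʃ/→/ŋ/: 3→4 (rises) — ok.

0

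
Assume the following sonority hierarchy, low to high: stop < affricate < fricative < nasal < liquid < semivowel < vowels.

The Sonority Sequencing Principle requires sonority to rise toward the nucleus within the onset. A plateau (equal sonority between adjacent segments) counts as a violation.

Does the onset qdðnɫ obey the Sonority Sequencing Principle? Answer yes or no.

no

/q/ — stop, sonority 1.
/d/ — stop, sonority 1.
/ð/ — fricative, sonority 3.
/n/ — nasal, sonority 4.
/ɫ/ — liquid, sonority 5.
The profile is 1-1-3-4-5. Between /q/ (1) and /d/ (1) sonority does not rise, so the cluster violates the SSP.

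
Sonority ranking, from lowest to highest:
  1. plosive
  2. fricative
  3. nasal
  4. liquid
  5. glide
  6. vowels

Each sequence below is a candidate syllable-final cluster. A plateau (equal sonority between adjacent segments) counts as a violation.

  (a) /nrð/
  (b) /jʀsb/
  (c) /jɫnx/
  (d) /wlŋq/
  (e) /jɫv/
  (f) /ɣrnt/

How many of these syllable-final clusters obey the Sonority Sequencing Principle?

(a) /nrð/: profile 3-4-2 — violates.
(b) /jʀsb/: profile 5-4-2-1 — obeys.
(c) /jɫnx/: profile 5-4-3-2 — obeys.
(d) /wlŋq/: profile 5-4-3-1 — obeys.
(e) /jɫv/: profile 5-4-2 — obeys.
(f) /ɣrnt/: profile 2-4-3-1 — violates.

4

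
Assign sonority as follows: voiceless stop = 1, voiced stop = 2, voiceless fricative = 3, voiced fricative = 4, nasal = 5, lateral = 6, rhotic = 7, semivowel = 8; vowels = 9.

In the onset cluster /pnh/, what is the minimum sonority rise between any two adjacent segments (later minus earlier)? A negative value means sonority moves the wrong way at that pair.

-2

/p/ — voiceless stop, sonority 1.
/n/ — nasal, sonority 5.
/h/ — voiceless fricative, sonority 3.
/p/→/n/: change +4.
/n/→/h/: change -2.
Minimum = -2.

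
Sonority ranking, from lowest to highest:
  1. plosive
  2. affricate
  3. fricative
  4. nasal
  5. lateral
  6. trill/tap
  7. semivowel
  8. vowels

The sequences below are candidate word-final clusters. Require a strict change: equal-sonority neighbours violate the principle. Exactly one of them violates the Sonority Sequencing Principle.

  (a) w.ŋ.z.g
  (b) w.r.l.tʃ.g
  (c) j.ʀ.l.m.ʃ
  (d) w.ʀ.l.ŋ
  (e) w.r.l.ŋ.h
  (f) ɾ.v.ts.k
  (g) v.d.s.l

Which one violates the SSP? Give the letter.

g

(a) 7-4-3-1 → obeys
(b) 7-6-5-2-1 → obeys
(c) 7-6-5-4-3 → obeys
(d) 7-6-5-4 → obeys
(e) 7-6-5-4-3 → obeys
(f) 6-3-2-1 → obeys
(g) 3-1-3-5 → violates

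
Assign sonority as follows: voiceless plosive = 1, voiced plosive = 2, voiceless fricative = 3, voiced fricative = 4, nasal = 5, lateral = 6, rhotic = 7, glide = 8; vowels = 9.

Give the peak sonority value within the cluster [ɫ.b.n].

/ɫ/ is a lateral (sonority 6).
/b/ is a voiced plosive (sonority 2).
/n/ is a nasal (sonority 5).
The maximum is 6.

6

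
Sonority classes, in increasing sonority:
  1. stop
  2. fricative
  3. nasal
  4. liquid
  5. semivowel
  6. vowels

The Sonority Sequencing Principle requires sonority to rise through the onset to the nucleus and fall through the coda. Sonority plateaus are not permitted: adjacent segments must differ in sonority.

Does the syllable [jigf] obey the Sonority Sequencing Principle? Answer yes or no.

no

Onset: /j/ is a semivowel (sonority 5); then the nucleus /i/ (sonority 6).
Onset profile 5-6 — rises to the nucleus.
Coda: /g/ is a stop (sonority 1), /f/ is a fricative (sonority 2).
Coda profile 6-1-2 — does not strictly fall throughout.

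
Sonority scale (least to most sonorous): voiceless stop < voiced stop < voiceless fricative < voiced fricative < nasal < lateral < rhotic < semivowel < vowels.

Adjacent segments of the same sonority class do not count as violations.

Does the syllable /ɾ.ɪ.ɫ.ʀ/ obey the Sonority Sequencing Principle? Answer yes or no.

Onset: /ɾ/ is a rhotic (sonority 7); then the nucleus /ɪ/ (sonority 9).
Onset profile 7-9 — rises to the nucleus.
Coda: /ɫ/ is a lateral (sonority 6), /ʀ/ is a rhotic (sonority 7).
Coda profile 9-6-7 — does not fall throughout.

no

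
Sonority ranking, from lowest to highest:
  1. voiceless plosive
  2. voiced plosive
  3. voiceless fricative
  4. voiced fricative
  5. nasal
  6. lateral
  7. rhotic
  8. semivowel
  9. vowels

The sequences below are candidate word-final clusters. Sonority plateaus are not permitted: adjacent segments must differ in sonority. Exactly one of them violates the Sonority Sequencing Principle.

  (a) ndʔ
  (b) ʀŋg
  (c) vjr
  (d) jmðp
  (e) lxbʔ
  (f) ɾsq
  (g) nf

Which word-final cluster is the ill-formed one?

c

(a) ndʔ: profile 5-2-1 — obeys.
(b) ʀŋg: profile 7-5-2 — obeys.
(c) vjr: profile 4-8-7 — violates.
(d) jmðp: profile 8-5-4-1 — obeys.
(e) lxbʔ: profile 6-3-2-1 — obeys.
(f) ɾsq: profile 7-3-1 — obeys.
(g) nf: profile 5-3 — obeys.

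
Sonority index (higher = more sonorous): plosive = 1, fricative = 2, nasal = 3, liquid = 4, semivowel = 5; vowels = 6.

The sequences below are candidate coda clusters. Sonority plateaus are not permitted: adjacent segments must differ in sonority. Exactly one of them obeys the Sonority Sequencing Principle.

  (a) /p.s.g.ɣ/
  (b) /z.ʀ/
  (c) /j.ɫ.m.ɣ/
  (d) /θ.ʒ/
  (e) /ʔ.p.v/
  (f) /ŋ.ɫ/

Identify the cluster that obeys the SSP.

c

(a) /p.s.g.ɣ/: profile 1-2-1-2 — violates.
(b) /z.ʀ/: profile 2-4 — violates.
(c) /j.ɫ.m.ɣ/: profile 5-4-3-2 — obeys.
(d) /θ.ʒ/: profile 2-2 — violates.
(e) /ʔ.p.v/: profile 1-1-2 — violates.
(f) /ŋ.ɫ/: profile 3-4 — violates.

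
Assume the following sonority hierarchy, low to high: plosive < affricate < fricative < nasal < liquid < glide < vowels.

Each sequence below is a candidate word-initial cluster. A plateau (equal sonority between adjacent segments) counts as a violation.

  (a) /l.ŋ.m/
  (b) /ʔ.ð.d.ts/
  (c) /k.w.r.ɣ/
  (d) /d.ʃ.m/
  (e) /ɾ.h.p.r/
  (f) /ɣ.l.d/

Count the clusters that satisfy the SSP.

(a) sonority 5-4-4: ill-formed.
(b) sonority 1-3-1-2: ill-formed.
(c) sonority 1-6-5-3: ill-formed.
(d) sonority 1-3-4: well-formed.
(e) sonority 5-3-1-5: ill-formed.
(f) sonority 3-5-1: ill-formed.

1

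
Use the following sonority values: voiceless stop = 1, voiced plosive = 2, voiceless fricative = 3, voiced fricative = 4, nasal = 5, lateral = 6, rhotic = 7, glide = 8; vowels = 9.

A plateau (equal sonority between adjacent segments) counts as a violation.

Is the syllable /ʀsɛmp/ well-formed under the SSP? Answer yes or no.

no

Onset: /ʀ/ is a rhotic (sonority 7), /s/ is a voiceless fricative (sonority 3); then the nucleus /ɛ/ (sonority 9).
Onset profile 7-3-9 — does not strictly rise throughout.
Coda: /m/ is a nasal (sonority 5), /p/ is a voiceless stop (sonority 1).
Coda profile 9-5-1 — falls from the nucleus.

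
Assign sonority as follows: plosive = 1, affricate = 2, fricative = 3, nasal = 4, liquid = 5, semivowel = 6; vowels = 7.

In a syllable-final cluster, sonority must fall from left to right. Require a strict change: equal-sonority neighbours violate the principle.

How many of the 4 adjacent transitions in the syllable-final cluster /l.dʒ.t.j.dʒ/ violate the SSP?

/l/ is a liquid (sonority 5).
/dʒ/ is an affricate (sonority 2).
/t/ is a plosive (sonority 1).
/j/ is a semivowel (sonority 6).
/dʒ/ is an affricate (sonority 2).
/l/→/dʒ/: 5→2 (falls) — ok.
/dʒ/→/t/: 2→1 (falls) — ok.
/t/→/j/: 1→6 (does not fall) — violation.
/j/→/dʒ/: 6→2 (falls) — ok.

1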